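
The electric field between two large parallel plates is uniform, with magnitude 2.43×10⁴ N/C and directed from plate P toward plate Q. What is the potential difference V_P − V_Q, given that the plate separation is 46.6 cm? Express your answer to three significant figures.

1.13×10⁴ V

In a uniform field, potential decreases in the direction of E: ΔV = −E·d for a displacement d parallel to E.
Going from Q to P is a displacement of 46.6 cm opposite to the field, so V_P − V_Q = +Ed = 1.13×10⁴ V.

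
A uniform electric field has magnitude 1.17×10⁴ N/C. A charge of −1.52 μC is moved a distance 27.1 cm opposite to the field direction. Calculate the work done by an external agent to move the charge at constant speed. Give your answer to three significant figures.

-4.82×10⁻³ J

The potential change for a displacement 27.1 cm opposite to the field direction is ΔV = +Ed = 3170 V.
W_ext = qΔV = -4.82×10⁻³ J.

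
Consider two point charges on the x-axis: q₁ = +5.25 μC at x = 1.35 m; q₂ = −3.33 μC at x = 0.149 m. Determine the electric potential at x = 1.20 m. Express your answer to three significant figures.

2.86×10⁵ V

The total potential is the scalar sum of each charge's contribution, V = Σ kqᵢ/rᵢ.
Distances from the field point to each charge: r₁ = 0.150 m, r₂ = 1.05 m.
V = k[(5.25×10⁻⁶)/(0.150) + (-3.33×10⁻⁶)/(1.05)] = 2.86×10⁵ V.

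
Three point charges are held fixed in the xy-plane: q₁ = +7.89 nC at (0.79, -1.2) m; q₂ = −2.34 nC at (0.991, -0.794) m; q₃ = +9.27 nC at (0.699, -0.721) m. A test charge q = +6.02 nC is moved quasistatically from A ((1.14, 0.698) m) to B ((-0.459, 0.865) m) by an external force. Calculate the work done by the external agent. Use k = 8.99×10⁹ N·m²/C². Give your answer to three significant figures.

-9.95×10⁻⁸ J

For quasistatic motion the external work equals the change in potential energy: W_ext = qΔV = q(V_B − V_A).
At A: distances to the source charges are 1.93 m, 1.50 m, 1.49 m; V_A = Σ kqᵢ/rᵢ = 78.8 V.
At B: distances to the source charges are 2.41 m, 2.20 m, 1.96 m; V_B = Σ kqᵢ/rᵢ = 62.3 V.
ΔV = V_B − V_A = -16.5 V.
W_ext = qΔV = (6.02×10⁻⁹ C)(-16.5 V) = -9.95×10⁻⁸ J.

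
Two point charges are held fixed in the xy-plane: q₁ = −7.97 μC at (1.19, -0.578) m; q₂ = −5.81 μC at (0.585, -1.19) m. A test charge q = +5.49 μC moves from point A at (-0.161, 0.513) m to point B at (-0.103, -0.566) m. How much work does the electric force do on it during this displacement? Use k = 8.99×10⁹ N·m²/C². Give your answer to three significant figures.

The work done by the electric force is W_field = −ΔU = −q(V_B − V_A) = q(V_A − V_B).
At A: distances to the source charges are 1.74 m, 1.86 m; V_A = Σ kqᵢ/rᵢ = -6.94×10⁴ V.
At B: distances to the source charges are 1.29 m, 0.929 m; V_B = Σ kqᵢ/rᵢ = -1.12×10⁵ V.
ΔV = V_B − V_A = -4.23×10⁴ V.
W_field = −qΔV = −(5.49×10⁻⁶ C)(-4.23×10⁴ V) = 0.232 J.

0.232 J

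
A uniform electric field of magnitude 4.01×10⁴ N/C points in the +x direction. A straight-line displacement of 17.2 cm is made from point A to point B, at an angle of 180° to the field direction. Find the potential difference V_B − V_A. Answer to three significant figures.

Only the component of displacement along E changes the potential: ΔV = −E·d·cosθ.
ΔV = −(4.01×10⁴ V/m)(0.172 m)cos180° = 6900 V.

6900 V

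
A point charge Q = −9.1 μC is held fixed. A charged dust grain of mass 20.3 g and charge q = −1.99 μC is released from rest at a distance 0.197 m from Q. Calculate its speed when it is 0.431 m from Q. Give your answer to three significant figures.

Only the electrostatic force acts, so mechanical energy is conserved: ½mv² = U₁ − U₂ = kQq(1/r₁ − 1/r₂).
U₁ − U₂ = (8.99×10⁹ N·m²/C²)(-9.10×10⁻⁶ C)(-1.99×10⁻⁶ C)(1/0.197 − 1/0.431) = 0.449 J.
v = √(2·0.449/0.0203) = 6.65 m/s.

6.65 m/s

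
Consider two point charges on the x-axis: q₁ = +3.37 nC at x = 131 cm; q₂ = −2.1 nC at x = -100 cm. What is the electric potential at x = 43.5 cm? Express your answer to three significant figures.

Electric potential is a scalar, so the contributions from each charge add algebraically: V = Σ kqᵢ/rᵢ.
Distances from the field point to each charge: r₁ = 0.875 m, r₂ = 1.44 m.
V = k[(3.37×10⁻⁹)/(0.875) + (-2.10×10⁻⁹)/(1.44)] = 21.5 V.

21.5 V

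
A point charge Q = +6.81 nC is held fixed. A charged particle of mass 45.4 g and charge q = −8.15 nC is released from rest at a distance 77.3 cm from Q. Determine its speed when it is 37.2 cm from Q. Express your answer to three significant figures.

Only the electrostatic force acts, so mechanical energy is conserved: ½mv² = U₁ − U₂ = kQq(1/r₁ − 1/r₂).
U₁ − U₂ = (8.99×10⁹ N·m²/C²)(6.81×10⁻⁹ C)(-8.15×10⁻⁹ C)(1/0.773 − 1/0.372) = 6.96×10⁻⁷ J.
v = √(2·6.96×10⁻⁷/0.0454) = 5.54×10⁻³ m/s.

5.54×10⁻³ m/s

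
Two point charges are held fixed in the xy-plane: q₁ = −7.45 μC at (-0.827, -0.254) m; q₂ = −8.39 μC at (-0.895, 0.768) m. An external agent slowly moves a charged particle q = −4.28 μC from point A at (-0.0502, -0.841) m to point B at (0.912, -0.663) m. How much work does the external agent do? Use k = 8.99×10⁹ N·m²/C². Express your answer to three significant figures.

For quasistatic motion the external work equals the change in potential energy: W_ext = qΔV = q(V_B − V_A).
At A: distances to the source charges are 0.974 m, 1.82 m; V_A = Σ kqᵢ/rᵢ = -1.10×10⁵ V.
At B: distances to the source charges are 1.79 m, 2.30 m; V_B = Σ kqᵢ/rᵢ = -7.02×10⁴ V.
ΔV = V_B − V_A = 4.01×10⁴ V.
W_ext = qΔV = (-4.28×10⁻⁶ C)(4.01×10⁴ V) = -0.172 J.

-0.172 J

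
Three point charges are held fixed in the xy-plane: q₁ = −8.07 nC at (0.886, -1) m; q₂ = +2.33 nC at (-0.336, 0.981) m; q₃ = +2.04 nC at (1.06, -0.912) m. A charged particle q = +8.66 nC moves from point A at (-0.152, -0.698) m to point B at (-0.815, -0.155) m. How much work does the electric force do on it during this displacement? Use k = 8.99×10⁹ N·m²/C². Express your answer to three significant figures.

The work done by the electric force is W_field = −ΔU = −q(V_B − V_A) = q(V_A − V_B).
At A: distances to the source charges are 1.08 m, 1.69 m, 1.23 m; V_A = Σ kqᵢ/rᵢ = -39.8 V.
At B: distances to the source charges are 1.90 m, 1.23 m, 2.02 m; V_B = Σ kqᵢ/rᵢ = -12.1 V.
ΔV = V_B − V_A = 27.7 V.
W_field = −qΔV = −(8.66×10⁻⁹ C)(27.7 V) = -2.40×10⁻⁷ J.

-2.40×10⁻⁷ J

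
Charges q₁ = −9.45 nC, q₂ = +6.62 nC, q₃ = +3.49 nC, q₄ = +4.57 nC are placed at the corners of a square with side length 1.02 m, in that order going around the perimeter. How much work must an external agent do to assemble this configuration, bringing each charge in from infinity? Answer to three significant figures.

The assembly work is the sum of pairwise potential energies, U = Σ_{i<j} kqᵢqⱼ/rᵢⱼ.
The four side pairs have separation 1.02 m and the two diagonal pairs 1.44 m.
Summing all 6 pair terms gives U = -6.05×10⁻⁷ J.

-6.05×10⁻⁷ J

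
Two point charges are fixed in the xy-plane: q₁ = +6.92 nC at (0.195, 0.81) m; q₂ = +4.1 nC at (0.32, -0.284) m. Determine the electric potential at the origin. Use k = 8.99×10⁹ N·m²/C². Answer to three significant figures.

161 V

Electric potential is a scalar, so the contributions from each charge add algebraically: V = Σ kqᵢ/rᵢ.
Distances from the field point to each charge: r₁ = 0.833 m, r₂ = 0.428 m.
V = k[(6.92×10⁻⁹)/(0.833) + (4.10×10⁻⁹)/(0.428)] = 161 V.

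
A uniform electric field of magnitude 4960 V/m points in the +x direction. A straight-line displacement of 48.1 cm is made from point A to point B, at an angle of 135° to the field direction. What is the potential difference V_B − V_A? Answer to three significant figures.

Only the component of displacement along E changes the potential: ΔV = −E·d·cosθ.
ΔV = −(4960 V/m)(0.481 m)cos135° = 1690 V.

1690 V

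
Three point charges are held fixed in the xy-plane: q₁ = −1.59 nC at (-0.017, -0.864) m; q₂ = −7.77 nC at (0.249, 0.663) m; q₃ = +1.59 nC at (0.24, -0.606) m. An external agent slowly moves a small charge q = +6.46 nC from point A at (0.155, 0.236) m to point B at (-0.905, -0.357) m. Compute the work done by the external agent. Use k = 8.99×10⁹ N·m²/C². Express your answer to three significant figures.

7.01×10⁻⁷ J

For quasistatic motion the external work equals the change in potential energy: W_ext = qΔV = q(V_B − V_A).
At A: distances to the source charges are 1.11 m, 0.437 m, 0.846 m; V_A = Σ kqᵢ/rᵢ = -156 V.
At B: distances to the source charges are 1.02 m, 1.54 m, 1.17 m; V_B = Σ kqᵢ/rᵢ = -47.1 V.
ΔV = V_B − V_A = 109 V.
W_ext = qΔV = (6.46×10⁻⁹ C)(109 V) = 7.01×10⁻⁷ J.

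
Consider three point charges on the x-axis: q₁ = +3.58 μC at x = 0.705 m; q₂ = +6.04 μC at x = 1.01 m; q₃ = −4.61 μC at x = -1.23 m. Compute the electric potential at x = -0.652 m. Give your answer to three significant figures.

-1.53×10⁴ V

Electric potential is a scalar, so the contributions from each charge add algebraically: V = Σ kqᵢ/rᵢ.
Distances from the field point to each charge: r₁ = 1.36 m, r₂ = 1.66 m, r₃ = 0.578 m.
V = k[(3.58×10⁻⁶)/(1.36) + (6.04×10⁻⁶)/(1.66) + (-4.61×10⁻⁶)/(0.578)] = -1.53×10⁴ V.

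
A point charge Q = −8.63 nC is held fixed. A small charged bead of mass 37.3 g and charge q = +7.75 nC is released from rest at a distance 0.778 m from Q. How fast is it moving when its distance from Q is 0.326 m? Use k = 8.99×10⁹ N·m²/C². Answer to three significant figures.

7.58×10⁻³ m/s

Only the electrostatic force acts, so mechanical energy is conserved: ½mv² = U₁ − U₂ = kQq(1/r₁ − 1/r₂).
U₁ − U₂ = (8.99×10⁹ N·m²/C²)(-8.63×10⁻⁹ C)(7.75×10⁻⁹ C)(1/0.778 − 1/0.326) = 1.07×10⁻⁶ J.
v = √(2·1.07×10⁻⁶/0.0373) = 7.58×10⁻³ m/s.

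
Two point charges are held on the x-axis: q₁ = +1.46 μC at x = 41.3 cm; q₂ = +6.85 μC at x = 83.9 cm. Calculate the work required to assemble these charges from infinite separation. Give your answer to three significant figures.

0.211 J

The work to assemble the configuration equals its total potential energy, U = Σ kqᵢqⱼ/rᵢⱼ over all pairs.
Pair separations: r₁₂ = 0.426 m.
U = (0.211) = 0.211 J.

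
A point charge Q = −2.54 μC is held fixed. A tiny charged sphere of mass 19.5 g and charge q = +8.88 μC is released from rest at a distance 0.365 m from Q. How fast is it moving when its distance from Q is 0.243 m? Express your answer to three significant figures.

5.35 m/s

Only the electrostatic force acts, so mechanical energy is conserved: ½mv² = U₁ − U₂ = kQq(1/r₁ − 1/r₂).
U₁ − U₂ = (8.99×10⁹ N·m²/C²)(-2.54×10⁻⁶ C)(8.88×10⁻⁶ C)(1/0.365 − 1/0.243) = 0.279 J.
v = √(2·0.279/0.0195) = 5.35 m/s.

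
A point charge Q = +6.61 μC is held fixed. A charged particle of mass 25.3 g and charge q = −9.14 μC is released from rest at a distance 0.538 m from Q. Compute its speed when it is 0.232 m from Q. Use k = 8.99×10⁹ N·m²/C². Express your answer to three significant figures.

Only the electrostatic force acts, so mechanical energy is conserved: ½mv² = U₁ − U₂ = kQq(1/r₁ − 1/r₂).
U₁ − U₂ = (8.99×10⁹ N·m²/C²)(6.61×10⁻⁶ C)(-9.14×10⁻⁶ C)(1/0.538 − 1/0.232) = 1.33 J.
v = √(2·1.33/0.0253) = 10.3 m/s.

10.3 m/s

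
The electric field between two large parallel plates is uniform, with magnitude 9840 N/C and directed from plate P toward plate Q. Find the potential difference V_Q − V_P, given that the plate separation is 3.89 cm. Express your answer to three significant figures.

In a uniform field, potential decreases in the direction of E: ΔV = −E·d for a displacement d parallel to E.
Going from P to Q is a displacement of 3.89 cm along the field, so V_Q − V_P = −Ed = -383 V.

-383 V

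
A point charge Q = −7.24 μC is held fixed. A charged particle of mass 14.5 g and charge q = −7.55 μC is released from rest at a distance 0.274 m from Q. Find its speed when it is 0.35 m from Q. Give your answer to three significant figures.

Only the electrostatic force acts, so mechanical energy is conserved: ½mv² = U₁ − U₂ = kQq(1/r₁ − 1/r₂).
U₁ − U₂ = (8.99×10⁹ N·m²/C²)(-7.24×10⁻⁶ C)(-7.55×10⁻⁶ C)(1/0.274 − 1/0.350) = 0.389 J.
v = √(2·0.389/0.0145) = 7.33 m/s.

7.33 m/s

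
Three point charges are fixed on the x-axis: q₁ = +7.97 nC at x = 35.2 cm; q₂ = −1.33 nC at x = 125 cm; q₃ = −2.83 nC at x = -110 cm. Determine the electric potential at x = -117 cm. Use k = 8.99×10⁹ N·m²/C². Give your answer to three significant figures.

Electric potential is a scalar, so the contributions from each charge add algebraically: V = Σ kqᵢ/rᵢ.
Distances from the field point to each charge: r₁ = 1.52 m, r₂ = 2.42 m, r₃ = 0.0700 m.
V = k[(7.97×10⁻⁹)/(1.52) + (-1.33×10⁻⁹)/(2.42) + (-2.83×10⁻⁹)/(0.0700)] = -321 V.

-321 V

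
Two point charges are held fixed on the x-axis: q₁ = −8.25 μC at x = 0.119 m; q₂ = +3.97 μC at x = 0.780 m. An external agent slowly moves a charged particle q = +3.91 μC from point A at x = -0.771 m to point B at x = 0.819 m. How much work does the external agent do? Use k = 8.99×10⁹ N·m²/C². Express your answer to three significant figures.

For quasistatic motion the external work equals the change in potential energy: W_ext = qΔV = q(V_B − V_A).
At A: distances to the source charges are 0.890 m, 1.55 m; V_A = Σ kqᵢ/rᵢ = -6.03×10⁴ V.
At B: distances to the source charges are 0.700 m, 0.0390 m; V_B = Σ kqᵢ/rᵢ = 8.09×10⁵ V.
ΔV = V_B − V_A = 8.70×10⁵ V.
W_ext = qΔV = (3.91×10⁻⁶ C)(8.70×10⁵ V) = 3.40 J.

3.40 J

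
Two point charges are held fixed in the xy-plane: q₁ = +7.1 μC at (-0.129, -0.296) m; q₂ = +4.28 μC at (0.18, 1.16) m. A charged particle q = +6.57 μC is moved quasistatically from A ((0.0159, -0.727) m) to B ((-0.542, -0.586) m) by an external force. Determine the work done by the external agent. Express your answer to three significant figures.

-0.0909 J

For quasistatic motion the external work equals the change in potential energy: W_ext = qΔV = q(V_B − V_A).
At A: distances to the source charges are 0.455 m, 1.89 m; V_A = Σ kqᵢ/rᵢ = 1.61×10⁵ V.
At B: distances to the source charges are 0.505 m, 1.89 m; V_B = Σ kqᵢ/rᵢ = 1.47×10⁵ V.
ΔV = V_B − V_A = -1.38×10⁴ V.
W_ext = qΔV = (6.57×10⁻⁶ C)(-1.38×10⁴ V) = -0.0909 J.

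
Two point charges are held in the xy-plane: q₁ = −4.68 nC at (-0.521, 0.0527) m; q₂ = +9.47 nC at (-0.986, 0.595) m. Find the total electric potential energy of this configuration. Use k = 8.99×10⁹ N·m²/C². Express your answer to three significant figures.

The work to assemble the configuration equals its total potential energy, U = Σ kqᵢqⱼ/rᵢⱼ over all pairs.
Pair separations: r₁₂ = 0.714 m.
U = (-5.58×10⁻⁷) = -5.58×10⁻⁷ J.

-5.58×10⁻⁷ J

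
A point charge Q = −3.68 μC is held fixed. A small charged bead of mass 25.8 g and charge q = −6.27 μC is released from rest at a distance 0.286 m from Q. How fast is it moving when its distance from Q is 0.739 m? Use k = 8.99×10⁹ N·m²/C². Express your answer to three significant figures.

Only the electrostatic force acts, so mechanical energy is conserved: ½mv² = U₁ − U₂ = kQq(1/r₁ − 1/r₂).
U₁ − U₂ = (8.99×10⁹ N·m²/C²)(-3.68×10⁻⁶ C)(-6.27×10⁻⁶ C)(1/0.286 − 1/0.739) = 0.445 J.
v = √(2·0.445/0.0258) = 5.87 m/s.

5.87 m/s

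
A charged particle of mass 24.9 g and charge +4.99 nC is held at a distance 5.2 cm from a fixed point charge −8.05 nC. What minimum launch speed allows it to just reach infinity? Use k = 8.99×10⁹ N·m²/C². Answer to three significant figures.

To just escape, total mechanical energy must reach zero at infinity: ½mv²_min + U = 0, so ½mv²_min = −U = |kQq|/r.
|U| = |kQq|/r = (8.99×10⁹ N·m²/C²)(8.05×10⁻⁹)(4.99×10⁻⁹)/(0.0520) = 6.94×10⁻⁶ J.
v_min = √(2|U|/m) = √(2·6.94×10⁻⁶/0.0249) = 0.0236 m/s.

0.0236 m/s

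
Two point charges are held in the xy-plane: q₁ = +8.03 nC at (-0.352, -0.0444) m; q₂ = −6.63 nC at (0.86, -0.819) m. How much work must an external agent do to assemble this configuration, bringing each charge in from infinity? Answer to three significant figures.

The assembly work is the sum of pairwise potential energies, U = Σ_{i<j} kqᵢqⱼ/rᵢⱼ.
Pair separations: r₁₂ = 1.44 m.
U = (-3.33×10⁻⁷) = -3.33×10⁻⁷ J.

-3.33×10⁻⁷ J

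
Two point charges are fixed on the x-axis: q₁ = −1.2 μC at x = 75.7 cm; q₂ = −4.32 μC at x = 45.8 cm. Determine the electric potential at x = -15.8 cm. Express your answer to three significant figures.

The total potential is the scalar sum of each charge's contribution, V = Σ kqᵢ/rᵢ.
Distances from the field point to each charge: r₁ = 0.915 m, r₂ = 0.616 m.
V = k[(-1.20×10⁻⁶)/(0.915) + (-4.32×10⁻⁶)/(0.616)] = -7.48×10⁴ V.

-7.48×10⁴ V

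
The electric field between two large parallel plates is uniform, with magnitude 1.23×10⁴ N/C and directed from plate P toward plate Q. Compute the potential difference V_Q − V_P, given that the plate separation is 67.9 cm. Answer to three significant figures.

In a uniform field, potential decreases in the direction of E: ΔV = −E·d for a displacement d parallel to E.
Going from P to Q is a displacement of 67.9 cm along the field, so V_Q − V_P = −Ed = -8350 V.

-8350 V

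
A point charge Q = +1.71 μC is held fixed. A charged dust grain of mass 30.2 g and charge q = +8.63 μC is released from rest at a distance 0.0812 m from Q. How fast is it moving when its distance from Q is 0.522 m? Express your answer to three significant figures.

Only the electrostatic force acts, so mechanical energy is conserved: ½mv² = U₁ − U₂ = kQq(1/r₁ − 1/r₂).
U₁ − U₂ = (8.99×10⁹ N·m²/C²)(1.71×10⁻⁶ C)(8.63×10⁻⁶ C)(1/0.0812 − 1/0.522) = 1.38 J.
v = √(2·1.38/0.0302) = 9.56 m/s.

9.56 m/s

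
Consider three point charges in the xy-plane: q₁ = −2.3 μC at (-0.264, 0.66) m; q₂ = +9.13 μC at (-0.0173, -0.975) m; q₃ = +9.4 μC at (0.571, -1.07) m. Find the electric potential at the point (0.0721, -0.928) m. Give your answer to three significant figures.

Electric potential is a scalar, so the contributions from each charge add algebraically: V = Σ kqᵢ/rᵢ.
Distances from the field point to each charge: r₁ = 1.62 m, r₂ = 0.101 m, r₃ = 0.519 m.
V = k[(-2.30×10⁻⁶)/(1.62) + (9.13×10⁻⁶)/(0.101) + (9.40×10⁻⁶)/(0.519)] = 9.63×10⁵ V.

9.63×10⁵ V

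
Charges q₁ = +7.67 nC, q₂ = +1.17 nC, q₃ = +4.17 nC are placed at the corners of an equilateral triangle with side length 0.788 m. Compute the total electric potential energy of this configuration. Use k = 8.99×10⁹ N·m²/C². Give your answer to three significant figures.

The assembly work is the sum of pairwise potential energies, U = Σ_{i<j} kqᵢqⱼ/rᵢⱼ.
All three pair separations equal the side length, 0.788 m.
U = (1.02×10⁻⁷) + (3.65×10⁻⁷) + (5.57×10⁻⁸) = 5.23×10⁻⁷ J.

5.23×10⁻⁷ J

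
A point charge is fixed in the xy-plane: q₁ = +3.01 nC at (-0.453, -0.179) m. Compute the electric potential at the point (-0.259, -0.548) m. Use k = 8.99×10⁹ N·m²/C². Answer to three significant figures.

64.9 V

Electric potential is a scalar, so the contributions from each charge add algebraically: V = Σ kqᵢ/rᵢ.
Distances from the field point to each charge: r₁ = 0.417 m.
V = k[(3.01×10⁻⁹)/(0.417)] = 64.9 V.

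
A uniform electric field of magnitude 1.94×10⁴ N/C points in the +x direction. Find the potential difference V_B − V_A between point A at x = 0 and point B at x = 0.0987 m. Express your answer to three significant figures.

-1910 V

In a uniform field, potential decreases in the direction of E: V_B − V_A = −E·Δx.
V_B − V_A = −(1.94×10⁴ V/m)(0.0987 m) = -1910 V.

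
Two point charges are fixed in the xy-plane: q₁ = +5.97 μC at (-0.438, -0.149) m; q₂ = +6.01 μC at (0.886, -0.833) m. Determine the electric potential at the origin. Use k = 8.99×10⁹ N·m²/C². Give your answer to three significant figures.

Electric potential is a scalar, so the contributions from each charge add algebraically: V = Σ kqᵢ/rᵢ.
Distances from the field point to each charge: r₁ = 0.463 m, r₂ = 1.22 m.
V = k[(5.97×10⁻⁶)/(0.463) + (6.01×10⁻⁶)/(1.22)] = 1.60×10⁵ V.

1.60×10⁵ V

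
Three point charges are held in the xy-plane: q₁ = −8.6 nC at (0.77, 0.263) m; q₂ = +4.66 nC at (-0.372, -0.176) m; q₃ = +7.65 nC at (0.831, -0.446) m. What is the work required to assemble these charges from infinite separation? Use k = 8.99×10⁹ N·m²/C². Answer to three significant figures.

-8.66×10⁻⁷ J

The assembly work is the sum of pairwise potential energies, U = Σ_{i<j} kqᵢqⱼ/rᵢⱼ.
Pair separations: r₁₂ = 1.22 m, r₁₃ = 0.712 m, r₂₃ = 1.23 m.
U = (-2.94×10⁻⁷) + (-8.31×10⁻⁷) + (2.60×10⁻⁷) = -8.66×10⁻⁷ J.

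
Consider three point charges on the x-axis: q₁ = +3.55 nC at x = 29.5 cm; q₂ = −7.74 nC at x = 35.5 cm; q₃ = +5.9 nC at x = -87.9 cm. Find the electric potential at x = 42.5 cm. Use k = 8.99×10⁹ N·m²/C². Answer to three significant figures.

-708 V

The total potential is the scalar sum of each charge's contribution, V = Σ kqᵢ/rᵢ.
Distances from the field point to each charge: r₁ = 0.130 m, r₂ = 0.0700 m, r₃ = 1.30 m.
V = k[(3.55×10⁻⁹)/(0.130) + (-7.74×10⁻⁹)/(0.0700) + (5.90×10⁻⁹)/(1.30)] = -708 V.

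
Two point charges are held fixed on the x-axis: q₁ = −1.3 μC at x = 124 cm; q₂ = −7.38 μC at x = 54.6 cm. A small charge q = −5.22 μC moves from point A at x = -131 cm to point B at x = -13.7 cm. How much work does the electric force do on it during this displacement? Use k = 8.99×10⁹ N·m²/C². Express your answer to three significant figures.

The work done by the electric force is W_field = −ΔU = −q(V_B − V_A) = q(V_A − V_B).
At A: distances to the source charges are 2.55 m, 1.86 m; V_A = Σ kqᵢ/rᵢ = -4.03×10⁴ V.
At B: distances to the source charges are 1.38 m, 0.683 m; V_B = Σ kqᵢ/rᵢ = -1.06×10⁵ V.
ΔV = V_B − V_A = -6.53×10⁴ V.
W_field = −qΔV = −(-5.22×10⁻⁶ C)(-6.53×10⁴ V) = -0.341 J.

-0.341 J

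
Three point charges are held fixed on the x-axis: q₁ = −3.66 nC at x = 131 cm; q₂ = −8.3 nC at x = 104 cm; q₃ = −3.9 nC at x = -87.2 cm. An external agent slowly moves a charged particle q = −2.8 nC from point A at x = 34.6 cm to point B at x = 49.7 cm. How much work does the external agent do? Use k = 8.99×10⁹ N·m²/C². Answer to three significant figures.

9.26×10⁻⁸ J

For quasistatic motion the external work equals the change in potential energy: W_ext = qΔV = q(V_B − V_A).
At A: distances to the source charges are 0.964 m, 0.694 m, 1.22 m; V_A = Σ kqᵢ/rᵢ = -170 V.
At B: distances to the source charges are 0.813 m, 0.543 m, 1.37 m; V_B = Σ kqᵢ/rᵢ = -203 V.
ΔV = V_B − V_A = -33.1 V.
W_ext = qΔV = (-2.80×10⁻⁹ C)(-33.1 V) = 9.26×10⁻⁸ J.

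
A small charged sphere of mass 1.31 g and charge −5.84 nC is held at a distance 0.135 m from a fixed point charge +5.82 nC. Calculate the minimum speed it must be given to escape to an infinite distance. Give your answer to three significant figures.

To just escape, total mechanical energy must reach zero at infinity: ½mv²_min + U = 0, so ½mv²_min = −U = |kQq|/r.
|U| = |kQq|/r = (8.99×10⁹ N·m²/C²)(5.82×10⁻⁹)(5.84×10⁻⁹)/(0.135) = 2.26×10⁻⁶ J.
v_min = √(2|U|/m) = √(2·2.26×10⁻⁶/1.31×10⁻³) = 0.0588 m/s.

0.0588 m/s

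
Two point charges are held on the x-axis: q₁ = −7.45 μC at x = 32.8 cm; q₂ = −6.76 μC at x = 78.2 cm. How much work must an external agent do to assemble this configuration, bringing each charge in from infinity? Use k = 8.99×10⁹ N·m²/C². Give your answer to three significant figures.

0.997 J

The assembly work is the sum of pairwise potential energies, U = Σ_{i<j} kqᵢqⱼ/rᵢⱼ.
Pair separations: r₁₂ = 0.454 m.
U = (0.997) = 0.997 J.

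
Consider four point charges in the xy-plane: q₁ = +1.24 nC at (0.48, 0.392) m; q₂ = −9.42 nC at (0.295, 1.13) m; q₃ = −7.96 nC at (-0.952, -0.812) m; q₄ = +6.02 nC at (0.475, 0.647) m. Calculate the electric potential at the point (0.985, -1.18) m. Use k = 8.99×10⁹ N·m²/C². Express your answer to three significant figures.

Electric potential is a scalar, so the contributions from each charge add algebraically: V = Σ kqᵢ/rᵢ.
Distances from the field point to each charge: r₁ = 1.65 m, r₂ = 2.41 m, r₃ = 1.97 m, r₄ = 1.90 m.
V = k[(1.24×10⁻⁹)/(1.65) + (-9.42×10⁻⁹)/(2.41) + (-7.96×10⁻⁹)/(1.97) + (6.02×10⁻⁹)/(1.90)] = -36.1 V.

-36.1 V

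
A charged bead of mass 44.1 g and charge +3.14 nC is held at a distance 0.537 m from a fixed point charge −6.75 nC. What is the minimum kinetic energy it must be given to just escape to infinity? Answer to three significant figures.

To just escape, total mechanical energy must reach zero at infinity: ½mv²_min + U = 0, so ½mv²_min = −U = |kQq|/r.
|U| = |kQq|/r = (8.99×10⁹ N·m²/C²)(6.75×10⁻⁹)(3.14×10⁻⁹)/(0.537) = 3.55×10⁻⁷ J.

3.55×10⁻⁷ J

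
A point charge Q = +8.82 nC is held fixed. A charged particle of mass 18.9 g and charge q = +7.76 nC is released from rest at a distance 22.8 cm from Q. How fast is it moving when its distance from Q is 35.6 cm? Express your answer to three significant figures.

Only the electrostatic force acts, so mechanical energy is conserved: ½mv² = U₁ − U₂ = kQq(1/r₁ − 1/r₂).
U₁ − U₂ = (8.99×10⁹ N·m²/C²)(8.82×10⁻⁹ C)(7.76×10⁻⁹ C)(1/0.228 − 1/0.356) = 9.70×10⁻⁷ J.
v = √(2·9.70×10⁻⁷/0.0189) = 0.0101 m/s.

0.0101 m/s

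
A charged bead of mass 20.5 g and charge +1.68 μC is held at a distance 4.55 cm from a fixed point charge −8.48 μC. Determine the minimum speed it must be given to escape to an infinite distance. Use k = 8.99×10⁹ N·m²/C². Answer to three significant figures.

To just escape, total mechanical energy must reach zero at infinity: ½mv²_min + U = 0, so ½mv²_min = −U = |kQq|/r.
|U| = |kQq|/r = (8.99×10⁹ N·m²/C²)(8.48×10⁻⁶)(1.68×10⁻⁶)/(0.0455) = 2.81 J.
v_min = √(2|U|/m) = √(2·2.81/0.0205) = 16.6 m/s.

16.6 m/s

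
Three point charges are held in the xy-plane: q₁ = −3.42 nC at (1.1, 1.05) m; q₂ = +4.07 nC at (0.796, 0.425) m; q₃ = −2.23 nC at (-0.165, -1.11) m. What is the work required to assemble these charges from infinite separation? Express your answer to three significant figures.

The assembly work is the sum of pairwise potential energies, U = Σ_{i<j} kqᵢqⱼ/rᵢⱼ.
Pair separations: r₁₂ = 0.695 m, r₁₃ = 2.50 m, r₂₃ = 1.81 m.
U = (-1.80×10⁻⁷) + (2.74×10⁻⁸) + (-4.51×10⁻⁸) = -1.98×10⁻⁷ J.

-1.98×10⁻⁷ J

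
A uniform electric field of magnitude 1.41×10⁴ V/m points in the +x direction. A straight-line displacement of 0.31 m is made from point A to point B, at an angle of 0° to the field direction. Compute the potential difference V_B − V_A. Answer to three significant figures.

-4370 V

Only the component of displacement along E changes the potential: ΔV = −E·d·cosθ.
ΔV = −(1.41×10⁴ V/m)(0.310 m)cos0° = -4370 V.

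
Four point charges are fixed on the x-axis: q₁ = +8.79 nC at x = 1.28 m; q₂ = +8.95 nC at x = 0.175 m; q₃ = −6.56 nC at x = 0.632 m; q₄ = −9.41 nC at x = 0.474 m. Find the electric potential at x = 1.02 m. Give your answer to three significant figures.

92.2 V

Electric potential is a scalar, so the contributions from each charge add algebraically: V = Σ kqᵢ/rᵢ.
Distances from the field point to each charge: r₁ = 0.260 m, r₂ = 0.845 m, r₃ = 0.388 m, r₄ = 0.546 m.
V = k[(8.79×10⁻⁹)/(0.260) + (8.95×10⁻⁹)/(0.845) + (-6.56×10⁻⁹)/(0.388) + (-9.41×10⁻⁹)/(0.546)] = 92.2 V.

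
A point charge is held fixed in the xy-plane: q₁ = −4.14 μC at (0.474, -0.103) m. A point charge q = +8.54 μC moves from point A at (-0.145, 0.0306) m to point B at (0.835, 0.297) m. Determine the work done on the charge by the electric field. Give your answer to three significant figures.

The work done by the electric force is W_field = −ΔU = −q(V_B − V_A) = q(V_A − V_B).
At A: distance to the source charge is 0.633 m; V_A = kq₁/r = -5.88×10⁴ V.
At B: distance to the source charge is 0.539 m; V_B = kq₁/r = -6.91×10⁴ V.
ΔV = V_B − V_A = -1.03×10⁴ V.
W_field = −qΔV = −(8.54×10⁻⁶ C)(-1.03×10⁴ V) = 0.0880 J.

0.0880 J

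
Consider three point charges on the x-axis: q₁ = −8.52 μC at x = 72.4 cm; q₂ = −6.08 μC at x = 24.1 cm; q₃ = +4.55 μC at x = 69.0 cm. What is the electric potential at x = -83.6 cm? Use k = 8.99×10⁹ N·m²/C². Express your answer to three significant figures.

-7.30×10⁴ V

The total potential is the scalar sum of each charge's contribution, V = Σ kqᵢ/rᵢ.
Distances from the field point to each charge: r₁ = 1.56 m, r₂ = 1.08 m, r₃ = 1.53 m.
V = k[(-8.52×10⁻⁶)/(1.56) + (-6.08×10⁻⁶)/(1.08) + (4.55×10⁻⁶)/(1.53)] = -7.30×10⁴ V.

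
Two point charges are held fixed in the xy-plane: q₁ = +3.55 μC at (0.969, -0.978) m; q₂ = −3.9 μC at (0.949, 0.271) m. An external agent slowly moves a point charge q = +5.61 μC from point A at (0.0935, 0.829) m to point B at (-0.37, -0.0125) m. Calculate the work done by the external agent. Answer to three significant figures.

0.0661 J

For quasistatic motion the external work equals the change in potential energy: W_ext = qΔV = q(V_B − V_A).
At A: distances to the source charges are 2.01 m, 1.02 m; V_A = Σ kqᵢ/rᵢ = -1.84×10⁴ V.
At B: distances to the source charges are 1.65 m, 1.35 m; V_B = Σ kqᵢ/rᵢ = -6660 V.
ΔV = V_B − V_A = 1.18×10⁴ V.
W_ext = qΔV = (5.61×10⁻⁶ C)(1.18×10⁴ V) = 0.0661 J.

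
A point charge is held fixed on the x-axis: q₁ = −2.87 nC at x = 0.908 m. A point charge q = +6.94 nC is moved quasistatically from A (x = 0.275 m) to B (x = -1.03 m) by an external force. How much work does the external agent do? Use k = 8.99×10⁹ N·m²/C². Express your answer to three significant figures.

1.90×10⁻⁷ J

For quasistatic motion the external work equals the change in potential energy: W_ext = qΔV = q(V_B − V_A).
At A: distance to the source charge is 0.633 m; V_A = kq₁/r = -40.8 V.
At B: distance to the source charge is 1.94 m; V_B = kq₁/r = -13.3 V.
ΔV = V_B − V_A = 27.4 V.
W_ext = qΔV = (6.94×10⁻⁹ C)(27.4 V) = 1.90×10⁻⁷ J.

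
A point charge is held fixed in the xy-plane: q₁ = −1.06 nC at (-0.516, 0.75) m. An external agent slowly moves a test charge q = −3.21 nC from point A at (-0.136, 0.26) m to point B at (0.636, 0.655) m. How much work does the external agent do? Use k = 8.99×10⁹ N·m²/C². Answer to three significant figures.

-2.29×10⁻⁸ J

For quasistatic motion the external work equals the change in potential energy: W_ext = qΔV = q(V_B − V_A).
At A: distance to the source charge is 0.620 m; V_A = kq₁/r = -15.4 V.
At B: distance to the source charge is 1.16 m; V_B = kq₁/r = -8.24 V.
ΔV = V_B − V_A = 7.12 V.
W_ext = qΔV = (-3.21×10⁻⁹ C)(7.12 V) = -2.29×10⁻⁸ J.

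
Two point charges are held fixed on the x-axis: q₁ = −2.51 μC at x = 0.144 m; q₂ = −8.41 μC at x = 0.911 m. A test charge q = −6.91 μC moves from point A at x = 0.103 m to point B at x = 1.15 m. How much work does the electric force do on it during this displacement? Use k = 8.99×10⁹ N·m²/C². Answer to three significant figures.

The work done by the electric force is W_field = −ΔU = −q(V_B − V_A) = q(V_A − V_B).
At A: distances to the source charges are 0.0410 m, 0.808 m; V_A = Σ kqᵢ/rᵢ = -6.44×10⁵ V.
At B: distances to the source charges are 1.01 m, 0.239 m; V_B = Σ kqᵢ/rᵢ = -3.39×10⁵ V.
ΔV = V_B − V_A = 3.05×10⁵ V.
W_field = −qΔV = −(-6.91×10⁻⁶ C)(3.05×10⁵ V) = 2.11 J.

2.11 J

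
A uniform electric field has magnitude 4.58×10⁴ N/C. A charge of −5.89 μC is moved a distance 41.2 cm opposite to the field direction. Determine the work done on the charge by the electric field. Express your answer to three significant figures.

0.111 J

The potential change for a displacement 41.2 cm opposite to the field direction is ΔV = +Ed = 1.89×10⁴ V.
W_field = −qΔV = 0.111 J.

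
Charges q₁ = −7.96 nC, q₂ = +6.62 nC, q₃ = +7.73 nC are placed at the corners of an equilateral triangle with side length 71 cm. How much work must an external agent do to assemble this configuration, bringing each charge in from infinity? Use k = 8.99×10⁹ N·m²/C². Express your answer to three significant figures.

-7.98×10⁻⁷ J

The assembly work is the sum of pairwise potential energies, U = Σ_{i<j} kqᵢqⱼ/rᵢⱼ.
All three pair separations equal the side length, 0.710 m.
U = (-6.67×10⁻⁷) + (-7.79×10⁻⁷) + (6.48×10⁻⁷) = -7.98×10⁻⁷ J.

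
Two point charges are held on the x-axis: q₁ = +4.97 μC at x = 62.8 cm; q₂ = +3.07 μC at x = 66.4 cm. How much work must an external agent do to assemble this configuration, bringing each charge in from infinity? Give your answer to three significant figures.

3.81 J

The assembly work is the sum of pairwise potential energies, U = Σ_{i<j} kqᵢqⱼ/rᵢⱼ.
Pair separations: r₁₂ = 0.0360 m.
U = (3.81) = 3.81 J.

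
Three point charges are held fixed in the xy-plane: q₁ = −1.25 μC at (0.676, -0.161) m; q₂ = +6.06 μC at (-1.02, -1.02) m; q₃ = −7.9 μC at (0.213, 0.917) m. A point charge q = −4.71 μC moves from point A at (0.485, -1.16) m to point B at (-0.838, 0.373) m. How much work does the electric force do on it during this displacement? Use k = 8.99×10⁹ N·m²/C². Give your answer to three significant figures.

-0.0910 J

The work done by the electric force is W_field = −ΔU = −q(V_B − V_A) = q(V_A − V_B).
At A: distances to the source charges are 1.02 m, 1.51 m, 2.09 m; V_A = Σ kqᵢ/rᵢ = -8910 V.
At B: distances to the source charges are 1.61 m, 1.40 m, 1.18 m; V_B = Σ kqᵢ/rᵢ = -2.82×10⁴ V.
ΔV = V_B − V_A = -1.93×10⁴ V.
W_field = −qΔV = −(-4.71×10⁻⁶ C)(-1.93×10⁴ V) = -0.0910 J.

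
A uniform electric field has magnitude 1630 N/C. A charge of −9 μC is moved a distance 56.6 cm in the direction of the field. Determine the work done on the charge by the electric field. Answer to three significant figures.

The potential change for a displacement 56.6 cm in the direction of the field is ΔV = −Ed = -923 V.
W_field = −qΔV = -8.30×10⁻³ J.

-8.30×10⁻³ J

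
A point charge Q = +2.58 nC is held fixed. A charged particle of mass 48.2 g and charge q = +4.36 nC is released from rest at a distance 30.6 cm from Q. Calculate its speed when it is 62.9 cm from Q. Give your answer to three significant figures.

2.65×10⁻³ m/s

Only the electrostatic force acts, so mechanical energy is conserved: ½mv² = U₁ − U₂ = kQq(1/r₁ − 1/r₂).
U₁ − U₂ = (8.99×10⁹ N·m²/C²)(2.58×10⁻⁹ C)(4.36×10⁻⁹ C)(1/0.306 − 1/0.629) = 1.70×10⁻⁷ J.
v = √(2·1.70×10⁻⁷/0.0482) = 2.65×10⁻³ m/s.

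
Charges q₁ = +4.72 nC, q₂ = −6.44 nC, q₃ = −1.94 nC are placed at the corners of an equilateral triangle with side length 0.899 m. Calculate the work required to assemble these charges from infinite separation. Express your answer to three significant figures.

-2.71×10⁻⁷ J

The work to assemble the configuration equals its total potential energy, U = Σ kqᵢqⱼ/rᵢⱼ over all pairs.
All three pair separations equal the side length, 0.899 m.
U = (-3.04×10⁻⁷) + (-9.16×10⁻⁸) + (1.25×10⁻⁷) = -2.71×10⁻⁷ J.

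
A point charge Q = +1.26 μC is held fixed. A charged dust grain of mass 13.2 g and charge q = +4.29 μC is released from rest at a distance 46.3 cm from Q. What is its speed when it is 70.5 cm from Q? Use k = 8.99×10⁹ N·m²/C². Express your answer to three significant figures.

Only the electrostatic force acts, so mechanical energy is conserved: ½mv² = U₁ − U₂ = kQq(1/r₁ − 1/r₂).
U₁ − U₂ = (8.99×10⁹ N·m²/C²)(1.26×10⁻⁶ C)(4.29×10⁻⁶ C)(1/0.463 − 1/0.705) = 0.0360 J.
v = √(2·0.0360/0.0132) = 2.34 m/s.

2.34 m/s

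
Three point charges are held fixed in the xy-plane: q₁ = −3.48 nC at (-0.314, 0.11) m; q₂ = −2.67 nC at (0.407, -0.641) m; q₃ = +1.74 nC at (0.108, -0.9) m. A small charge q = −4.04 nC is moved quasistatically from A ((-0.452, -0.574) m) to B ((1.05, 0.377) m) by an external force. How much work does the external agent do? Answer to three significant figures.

-6.45×10⁻⁸ J

For quasistatic motion the external work equals the change in potential energy: W_ext = qΔV = q(V_B − V_A).
At A: distances to the source charges are 0.698 m, 0.862 m, 0.648 m; V_A = Σ kqᵢ/rᵢ = -48.6 V.
At B: distances to the source charges are 1.39 m, 1.20 m, 1.59 m; V_B = Σ kqᵢ/rᵢ = -32.6 V.
ΔV = V_B − V_A = 16.0 V.
W_ext = qΔV = (-4.04×10⁻⁹ C)(16.0 V) = -6.45×10⁻⁸ J.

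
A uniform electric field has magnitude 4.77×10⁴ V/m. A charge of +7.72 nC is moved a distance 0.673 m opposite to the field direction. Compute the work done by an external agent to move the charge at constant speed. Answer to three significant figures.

The potential change for a displacement 0.673 m opposite to the field direction is ΔV = +Ed = 3.21×10⁴ V.
W_ext = qΔV = 2.48×10⁻⁴ J.

2.48×10⁻⁴ J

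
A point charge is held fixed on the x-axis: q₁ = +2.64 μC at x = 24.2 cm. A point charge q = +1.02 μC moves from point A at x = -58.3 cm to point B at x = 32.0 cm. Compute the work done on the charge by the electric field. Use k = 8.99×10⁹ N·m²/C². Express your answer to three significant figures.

The work done by the electric force is W_field = −ΔU = −q(V_B − V_A) = q(V_A − V_B).
At A: distance to the source charge is 0.825 m; V_A = kq₁/r = 2.88×10⁴ V.
At B: distance to the source charge is 0.0780 m; V_B = kq₁/r = 3.04×10⁵ V.
ΔV = V_B − V_A = 2.76×10⁵ V.
W_field = −qΔV = −(1.02×10⁻⁶ C)(2.76×10⁵ V) = -0.281 J.

-0.281 J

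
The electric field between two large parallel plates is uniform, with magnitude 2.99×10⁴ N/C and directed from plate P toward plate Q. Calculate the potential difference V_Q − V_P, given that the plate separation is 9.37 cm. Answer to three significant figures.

-2800 V

In a uniform field, potential decreases in the direction of E: ΔV = −E·d for a displacement d parallel to E.
Going from P to Q is a displacement of 9.37 cm along the field, so V_Q − V_P = −Ed = -2800 V.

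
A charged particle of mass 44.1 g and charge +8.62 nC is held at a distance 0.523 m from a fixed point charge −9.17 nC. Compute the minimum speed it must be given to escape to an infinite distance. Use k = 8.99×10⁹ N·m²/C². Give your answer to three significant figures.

To just escape, total mechanical energy must reach zero at infinity: ½mv²_min + U = 0, so ½mv²_min = −U = |kQq|/r.
|U| = |kQq|/r = (8.99×10⁹ N·m²/C²)(9.17×10⁻⁹)(8.62×10⁻⁹)/(0.523) = 1.36×10⁻⁶ J.
v_min = √(2|U|/m) = √(2·1.36×10⁻⁶/0.0441) = 7.85×10⁻³ m/s.

7.85×10⁻³ m/s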